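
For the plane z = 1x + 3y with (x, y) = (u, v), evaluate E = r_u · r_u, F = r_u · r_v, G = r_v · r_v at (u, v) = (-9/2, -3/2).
E = 2;  F = 3;  G = 10

Partials: r_u = (1, 0, 1), r_v = (0, 1, 3). As functions of (u, v):
  E = r_u · r_u = 2,
  F = r_u · r_v = 3,
  G = r_v · r_v = 10.
Evaluating at (u, v) = (-9/2, -3/2): E = 2, F = 3, G = 10.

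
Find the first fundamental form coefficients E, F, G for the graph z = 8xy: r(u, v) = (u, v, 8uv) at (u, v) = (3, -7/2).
E = 785;  F = -672;  G = 577

Partials: r_u = (1, 0, 8*v), r_v = (0, 1, 8*u). As functions of (u, v):
  E = r_u · r_u = 64*v^2 + 1,
  F = r_u · r_v = 64*u*v,
  G = r_v · r_v = 64*u^2 + 1.
Evaluating at (u, v) = (3, -7/2): E = 785, F = -672, G = 577.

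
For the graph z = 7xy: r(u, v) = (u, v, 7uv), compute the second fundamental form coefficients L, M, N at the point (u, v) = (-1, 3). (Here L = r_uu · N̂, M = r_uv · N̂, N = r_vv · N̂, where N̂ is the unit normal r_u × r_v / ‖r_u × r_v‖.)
L = 0;  M = 7*sqrt(491)/491;  N = 0

Compute the unit normal N̂(u, v) = (-7*v/sqrt(49*u^2 + 49*v^2 + 1), -7*u/sqrt(49*u^2 + 49*v^2 + 1), 1/sqrt(49*u^2 + 49*v^2 + 1)), and the second partials r_uu, r_uv, r_vv. Take dot products:
  L(u, v) = r_uu · N̂ = 0,
  M(u, v) = r_uv · N̂ = 7/sqrt(49*u^2 + 49*v^2 + 1),
  N(u, v) = r_vv · N̂ = 0.
Evaluating at (u, v) = (-1, 3):
  L = 0, M = 7*sqrt(491)/491, N = 0.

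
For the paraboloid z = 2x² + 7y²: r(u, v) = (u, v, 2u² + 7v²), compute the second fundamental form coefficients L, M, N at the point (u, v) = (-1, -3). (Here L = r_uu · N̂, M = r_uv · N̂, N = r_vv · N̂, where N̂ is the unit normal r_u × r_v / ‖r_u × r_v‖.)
L = 4*sqrt(1781)/1781;  M = 0;  N = 14*sqrt(1781)/1781

Compute the unit normal N̂(u, v) = (-4*u/sqrt(16*u^2 + 196*v^2 + 1), -14*v/sqrt(16*u^2 + 196*v^2 + 1), 1/sqrt(16*u^2 + 196*v^2 + 1)), and the second partials r_uu, r_uv, r_vv. Take dot products:
  L(u, v) = r_uu · N̂ = 4/sqrt(16*u^2 + 196*v^2 + 1),
  M(u, v) = r_uv · N̂ = 0,
  N(u, v) = r_vv · N̂ = 14/sqrt(16*u^2 + 196*v^2 + 1).
Evaluating at (u, v) = (-1, -3):
  L = 4*sqrt(1781)/1781, M = 0, N = 14*sqrt(1781)/1781.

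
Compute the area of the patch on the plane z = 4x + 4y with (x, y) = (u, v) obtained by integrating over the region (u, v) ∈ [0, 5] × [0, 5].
Area = 25*sqrt(33)

Area = ∫∫ √(EG − F²) du dv with √(EG − F²) = sqrt(33). Integrating over [0, 5] × [0, 5] gives 25*sqrt(33).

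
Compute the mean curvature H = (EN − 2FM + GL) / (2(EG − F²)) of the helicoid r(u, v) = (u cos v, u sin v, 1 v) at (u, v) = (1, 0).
H = 0

With E = 1, F = 0, G = u^2 + 1, L = 0, M = -1/sqrt(u^2 + 1), N = 0, assemble
  H = (EN − 2FM + GL) / (2(EG − F²)) = 0.
At (u, v) = (1, 0): H = 0.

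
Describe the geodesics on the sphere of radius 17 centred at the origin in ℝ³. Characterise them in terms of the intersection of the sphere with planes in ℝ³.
Geodesics on the sphere of radius 17 are great circles — circles of radius 17 obtained as the intersection of the sphere with planes through the origin (the centre of the sphere).

A curve α(t) of nonzero constant speed on the sphere of radius 17 is a geodesic iff its acceleration α̈ is everywhere normal to the surface, i.e. parallel to the radial vector α(t). Then d/dt(α × α̇) = α̇ × α̇ + α × α̈ = 0, so α × α̇ is a constant vector n ≠ 0 and α(t) · n = 0 for all t: α lies in the plane through the origin with normal n. The intersection of that plane with the sphere is a circle of radius 17 (a great circle). Conversely, a great circle traversed at constant speed has centripetal acceleration pointing at the origin, hence normal to the sphere, so every great circle is a geodesic.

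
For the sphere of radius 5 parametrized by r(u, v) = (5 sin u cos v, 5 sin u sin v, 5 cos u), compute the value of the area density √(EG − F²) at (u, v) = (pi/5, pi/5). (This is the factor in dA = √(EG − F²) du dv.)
√(EG − F²)|_{(pi/5, pi/5)} = 25*sqrt(10 - 2*sqrt(5))/4

E = 25, F = 0, G = 25*sin(u)^2, so EG − F² = 625*sin(u)^2. Taking the positive square root: √(EG − F²) = 25*Abs(sin(u)). At (u, v) = (pi/5, pi/5): 25*sqrt(10 - 2*sqrt(5))/4.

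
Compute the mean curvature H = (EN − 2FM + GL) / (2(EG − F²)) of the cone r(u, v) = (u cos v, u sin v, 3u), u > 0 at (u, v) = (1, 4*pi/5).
H = 3*sqrt(10)/20

With E = 10, F = 0, G = u^2, L = 0, M = 0, N = 3*sqrt(10)*u^2/(10*Abs(u)), assemble
  H = (EN − 2FM + GL) / (2(EG − F²)) = 3*sqrt(10)/(20*Abs(u)).
At (u, v) = (1, 4*pi/5): H = 3*sqrt(10)/20.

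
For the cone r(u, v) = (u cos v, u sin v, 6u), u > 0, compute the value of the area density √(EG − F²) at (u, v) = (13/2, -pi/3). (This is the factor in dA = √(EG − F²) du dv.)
√(EG − F²)|_{(13/2, -pi/3)} = 13*sqrt(37)/2

E = 37, F = 0, G = u^2, so EG − F² = 37*u^2. Taking the positive square root: √(EG − F²) = sqrt(37)*Abs(u). At (u, v) = (13/2, -pi/3): 13*sqrt(37)/2.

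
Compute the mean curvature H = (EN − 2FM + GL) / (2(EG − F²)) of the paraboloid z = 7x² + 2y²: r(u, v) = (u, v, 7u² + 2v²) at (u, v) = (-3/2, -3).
H = 1899*sqrt(586)/343396

With E = 196*u^2 + 1, F = 56*u*v, G = 16*v^2 + 1, L = 14/sqrt(196*u^2 + 16*v^2 + 1), M = 0, N = 4/sqrt(196*u^2 + 16*v^2 + 1), assemble
  H = (EN − 2FM + GL) / (2(EG − F²)) = (392*u^2 + 112*v^2 + 9)/(196*u^2 + 16*v^2 + 1)^(3/2).
At (u, v) = (-3/2, -3): H = 1899*sqrt(586)/343396.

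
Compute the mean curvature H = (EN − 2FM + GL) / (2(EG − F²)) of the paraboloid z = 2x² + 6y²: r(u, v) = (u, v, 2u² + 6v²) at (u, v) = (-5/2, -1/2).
H = 680*sqrt(137)/18769

With E = 16*u^2 + 1, F = 48*u*v, G = 144*v^2 + 1, L = 4/sqrt(16*u^2 + 144*v^2 + 1), M = 0, N = 12/sqrt(16*u^2 + 144*v^2 + 1), assemble
  H = (EN − 2FM + GL) / (2(EG − F²)) = 8*(12*u^2 + 36*v^2 + 1)/(16*u^2 + 144*v^2 + 1)^(3/2).
At (u, v) = (-5/2, -1/2): H = 680*sqrt(137)/18769.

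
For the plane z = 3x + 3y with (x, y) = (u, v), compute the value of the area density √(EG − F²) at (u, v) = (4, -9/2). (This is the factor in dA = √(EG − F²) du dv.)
√(EG − F²)|_{(4, -9/2)} = sqrt(19)

E = 10, F = 9, G = 10, so EG − F² = 19. Taking the positive square root: √(EG − F²) = sqrt(19). At (u, v) = (4, -9/2): sqrt(19).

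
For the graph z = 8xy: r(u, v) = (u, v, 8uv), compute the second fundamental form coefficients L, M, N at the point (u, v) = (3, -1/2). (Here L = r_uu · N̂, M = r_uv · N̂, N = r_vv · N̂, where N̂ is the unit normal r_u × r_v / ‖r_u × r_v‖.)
L = 0;  M = 8*sqrt(593)/593;  N = 0

Compute the unit normal N̂(u, v) = (-8*v/sqrt(64*u^2 + 64*v^2 + 1), -8*u/sqrt(64*u^2 + 64*v^2 + 1), 1/sqrt(64*u^2 + 64*v^2 + 1)), and the second partials r_uu, r_uv, r_vv. Take dot products:
  L(u, v) = r_uu · N̂ = 0,
  M(u, v) = r_uv · N̂ = 8/sqrt(64*u^2 + 64*v^2 + 1),
  N(u, v) = r_vv · N̂ = 0.
Evaluating at (u, v) = (3, -1/2):
  L = 0, M = 8*sqrt(593)/593, N = 0.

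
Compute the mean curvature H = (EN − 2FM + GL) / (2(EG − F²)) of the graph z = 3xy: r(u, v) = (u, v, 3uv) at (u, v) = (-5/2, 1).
H = 108*sqrt(265)/14045

With E = 9*v^2 + 1, F = 9*u*v, G = 9*u^2 + 1, L = 0, M = 3/sqrt(9*u^2 + 9*v^2 + 1), N = 0, assemble
  H = (EN − 2FM + GL) / (2(EG − F²)) = -27*u*v/(9*u^2 + 9*v^2 + 1)^(3/2).
At (u, v) = (-5/2, 1): H = 108*sqrt(265)/14045.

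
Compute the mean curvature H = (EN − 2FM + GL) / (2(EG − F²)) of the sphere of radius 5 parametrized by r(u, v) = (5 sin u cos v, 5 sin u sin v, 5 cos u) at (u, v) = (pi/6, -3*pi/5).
H = -1/5

With E = 25, F = 0, G = 25*sin(u)^2, L = -5*sin(u)/Abs(sin(u)), M = 0, N = -5*sin(u)^3/Abs(sin(u)), assemble
  H = (EN − 2FM + GL) / (2(EG − F²)) = -sin(u)/(5*Abs(sin(u))).
At (u, v) = (pi/6, -3*pi/5): H = -1/5.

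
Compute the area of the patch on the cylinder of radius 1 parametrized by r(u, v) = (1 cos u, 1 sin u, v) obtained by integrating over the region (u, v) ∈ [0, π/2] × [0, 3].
Area = 3*pi/2

Area = ∫∫ √(EG − F²) du dv with √(EG − F²) = 1. Integrating over [0, π/2] × [0, 3] gives 3*pi/2.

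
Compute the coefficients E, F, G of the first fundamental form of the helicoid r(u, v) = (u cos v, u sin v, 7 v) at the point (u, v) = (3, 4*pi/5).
E = 1;  F = 0;  G = 58

Partials: r_u = (cos(v), sin(v), 0), r_v = (-u*sin(v), u*cos(v), 7). As functions of (u, v):
  E = r_u · r_u = 1,
  F = r_u · r_v = 0,
  G = r_v · r_v = u^2 + 49.
Evaluating at (u, v) = (3, 4*pi/5): E = 1, F = 0, G = 58.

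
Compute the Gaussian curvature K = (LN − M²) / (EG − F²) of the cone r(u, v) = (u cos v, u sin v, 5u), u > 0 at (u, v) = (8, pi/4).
K = 0

Coefficients of the first fundamental form: E = 26, F = 0, G = u^2.
Coefficients of the second fundamental form: L = 0, M = 0, N = 5*sqrt(26)*u^2/(26*Abs(u)).
Assemble K = (LN − M²)/(EG − F²) = 0. At (u, v) = (8, pi/4): K = 0.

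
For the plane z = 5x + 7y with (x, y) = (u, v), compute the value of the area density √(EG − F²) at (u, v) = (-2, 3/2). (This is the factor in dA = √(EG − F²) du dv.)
√(EG − F²)|_{(-2, 3/2)} = 5*sqrt(3)

E = 26, F = 35, G = 50, so EG − F² = 75. Taking the positive square root: √(EG − F²) = 5*sqrt(3). At (u, v) = (-2, 3/2): 5*sqrt(3).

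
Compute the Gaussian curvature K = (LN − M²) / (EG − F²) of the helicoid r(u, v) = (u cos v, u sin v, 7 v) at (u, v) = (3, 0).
K = -49/3364

Coefficients of the first fundamental form: E = 1, F = 0, G = u^2 + 49.
Coefficients of the second fundamental form: L = 0, M = -7/sqrt(u^2 + 49), N = 0.
Assemble K = (LN − M²)/(EG − F²) = -49/(u^2 + 49)^2. At (u, v) = (3, 0): K = -49/3364.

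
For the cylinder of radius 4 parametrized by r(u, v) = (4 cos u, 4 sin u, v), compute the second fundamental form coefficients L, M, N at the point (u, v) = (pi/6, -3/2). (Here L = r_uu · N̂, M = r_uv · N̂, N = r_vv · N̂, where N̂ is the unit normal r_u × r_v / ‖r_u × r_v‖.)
L = -4;  M = 0;  N = 0

Compute the unit normal N̂(u, v) = (cos(u), sin(u), 0), and the second partials r_uu, r_uv, r_vv. Take dot products:
  L(u, v) = r_uu · N̂ = -4,
  M(u, v) = r_uv · N̂ = 0,
  N(u, v) = r_vv · N̂ = 0.
Evaluating at (u, v) = (pi/6, -3/2):
  L = -4, M = 0, N = 0.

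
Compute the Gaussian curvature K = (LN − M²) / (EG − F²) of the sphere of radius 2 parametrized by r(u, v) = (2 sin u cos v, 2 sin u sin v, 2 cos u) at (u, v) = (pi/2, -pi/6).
K = 1/4

Coefficients of the first fundamental form: E = 4, F = 0, G = 4*sin(u)^2.
Coefficients of the second fundamental form: L = -2*sin(u)/Abs(sin(u)), M = 0, N = -2*sin(u)^3/Abs(sin(u)).
Assemble K = (LN − M²)/(EG − F²) = 1/4. At (u, v) = (pi/2, -pi/6): K = 1/4.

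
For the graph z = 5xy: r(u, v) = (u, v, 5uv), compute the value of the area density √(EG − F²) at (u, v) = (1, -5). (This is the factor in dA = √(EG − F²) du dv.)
√(EG − F²)|_{(1, -5)} = sqrt(651)

E = 25*v^2 + 1, F = 25*u*v, G = 25*u^2 + 1, so EG − F² = 25*u^2 + 25*v^2 + 1. Taking the positive square root: √(EG − F²) = sqrt(25*u^2 + 25*v^2 + 1). At (u, v) = (1, -5): sqrt(651).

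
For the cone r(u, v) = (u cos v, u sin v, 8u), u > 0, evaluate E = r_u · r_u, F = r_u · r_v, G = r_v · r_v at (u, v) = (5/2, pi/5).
E = 65;  F = 0;  G = 25/4

Partials: r_u = (cos(v), sin(v), 8), r_v = (-u*sin(v), u*cos(v), 0). As functions of (u, v):
  E = r_u · r_u = 65,
  F = r_u · r_v = 0,
  G = r_v · r_v = u^2.
Evaluating at (u, v) = (5/2, pi/5): E = 65, F = 0, G = 25/4.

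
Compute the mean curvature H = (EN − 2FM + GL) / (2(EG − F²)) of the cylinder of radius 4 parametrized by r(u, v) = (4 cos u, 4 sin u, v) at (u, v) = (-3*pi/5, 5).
H = -1/8

With E = 16, F = 0, G = 1, L = -4, M = 0, N = 0, assemble
  H = (EN − 2FM + GL) / (2(EG − F²)) = -1/8.
At (u, v) = (-3*pi/5, 5): H = -1/8.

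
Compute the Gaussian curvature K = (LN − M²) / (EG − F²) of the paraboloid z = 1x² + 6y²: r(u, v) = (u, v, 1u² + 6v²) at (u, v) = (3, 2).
K = 24/375769

Coefficients of the first fundamental form: E = 4*u^2 + 1, F = 24*u*v, G = 144*v^2 + 1.
Coefficients of the second fundamental form: L = 2/sqrt(4*u^2 + 144*v^2 + 1), M = 0, N = 12/sqrt(4*u^2 + 144*v^2 + 1).
Assemble K = (LN − M²)/(EG − F²) = 24/(16*u^4 + 1152*u^2*v^2 + 8*u^2 + 20736*v^4 + 288*v^2 + 1). At (u, v) = (3, 2): K = 24/375769.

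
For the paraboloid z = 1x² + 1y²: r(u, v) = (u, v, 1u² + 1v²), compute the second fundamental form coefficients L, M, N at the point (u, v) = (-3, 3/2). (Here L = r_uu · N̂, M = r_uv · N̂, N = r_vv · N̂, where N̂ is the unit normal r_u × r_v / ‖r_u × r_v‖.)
L = sqrt(46)/23;  M = 0;  N = sqrt(46)/23

Compute the unit normal N̂(u, v) = (-2*u/sqrt(4*u^2 + 4*v^2 + 1), -2*v/sqrt(4*u^2 + 4*v^2 + 1), 1/sqrt(4*u^2 + 4*v^2 + 1)), and the second partials r_uu, r_uv, r_vv. Take dot products:
  L(u, v) = r_uu · N̂ = 2/sqrt(4*u^2 + 4*v^2 + 1),
  M(u, v) = r_uv · N̂ = 0,
  N(u, v) = r_vv · N̂ = 2/sqrt(4*u^2 + 4*v^2 + 1).
Evaluating at (u, v) = (-3, 3/2):
  L = sqrt(46)/23, M = 0, N = sqrt(46)/23.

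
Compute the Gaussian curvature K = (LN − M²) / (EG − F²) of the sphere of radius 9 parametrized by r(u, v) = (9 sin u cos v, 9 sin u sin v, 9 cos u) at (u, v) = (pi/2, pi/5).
K = 1/81

Coefficients of the first fundamental form: E = 81, F = 0, G = 81*sin(u)^2.
Coefficients of the second fundamental form: L = -9*sin(u)/Abs(sin(u)), M = 0, N = -9*sin(u)^3/Abs(sin(u)).
Assemble K = (LN − M²)/(EG − F²) = 1/81. At (u, v) = (pi/2, pi/5): K = 1/81.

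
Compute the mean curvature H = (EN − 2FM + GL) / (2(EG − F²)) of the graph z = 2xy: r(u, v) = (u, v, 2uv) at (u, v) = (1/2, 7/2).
H = -14*sqrt(51)/2601

With E = 4*v^2 + 1, F = 4*u*v, G = 4*u^2 + 1, L = 0, M = 2/sqrt(4*u^2 + 4*v^2 + 1), N = 0, assemble
  H = (EN − 2FM + GL) / (2(EG − F²)) = -8*u*v/(4*u^2 + 4*v^2 + 1)^(3/2).
At (u, v) = (1/2, 7/2): H = -14*sqrt(51)/2601.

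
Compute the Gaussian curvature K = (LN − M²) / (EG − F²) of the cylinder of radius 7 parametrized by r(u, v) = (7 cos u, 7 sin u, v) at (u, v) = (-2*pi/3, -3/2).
K = 0

Coefficients of the first fundamental form: E = 49, F = 0, G = 1.
Coefficients of the second fundamental form: L = -7, M = 0, N = 0.
Assemble K = (LN − M²)/(EG − F²) = 0. At (u, v) = (-2*pi/3, -3/2): K = 0.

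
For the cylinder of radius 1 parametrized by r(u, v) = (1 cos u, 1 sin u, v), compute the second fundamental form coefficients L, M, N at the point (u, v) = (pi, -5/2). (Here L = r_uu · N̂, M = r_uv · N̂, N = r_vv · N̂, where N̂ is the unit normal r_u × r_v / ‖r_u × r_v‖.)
L = -1;  M = 0;  N = 0

Compute the unit normal N̂(u, v) = (cos(u), sin(u), 0), and the second partials r_uu, r_uv, r_vv. Take dot products:
  L(u, v) = r_uu · N̂ = -1,
  M(u, v) = r_uv · N̂ = 0,
  N(u, v) = r_vv · N̂ = 0.
Evaluating at (u, v) = (pi, -5/2):
  L = -1, M = 0, N = 0.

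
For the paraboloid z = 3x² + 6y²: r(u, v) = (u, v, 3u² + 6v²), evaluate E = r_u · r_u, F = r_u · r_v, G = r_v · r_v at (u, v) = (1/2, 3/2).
E = 10;  F = 54;  G = 325

Partials: r_u = (1, 0, 6*u), r_v = (0, 1, 12*v). As functions of (u, v):
  E = r_u · r_u = 36*u^2 + 1,
  F = r_u · r_v = 72*u*v,
  G = r_v · r_v = 144*v^2 + 1.
Evaluating at (u, v) = (1/2, 3/2): E = 10, F = 54, G = 325.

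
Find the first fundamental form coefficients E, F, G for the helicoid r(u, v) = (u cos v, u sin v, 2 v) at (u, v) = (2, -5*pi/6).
E = 1;  F = 0;  G = 8

Partials: r_u = (cos(v), sin(v), 0), r_v = (-u*sin(v), u*cos(v), 2). As functions of (u, v):
  E = r_u · r_u = 1,
  F = r_u · r_v = 0,
  G = r_v · r_v = u^2 + 4.
Evaluating at (u, v) = (2, -5*pi/6): E = 1, F = 0, G = 8.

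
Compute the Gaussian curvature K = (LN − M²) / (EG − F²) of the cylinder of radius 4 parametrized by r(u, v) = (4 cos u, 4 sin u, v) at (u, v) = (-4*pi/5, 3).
K = 0

Coefficients of the first fundamental form: E = 16, F = 0, G = 1.
Coefficients of the second fundamental form: L = -4, M = 0, N = 0.
Assemble K = (LN − M²)/(EG − F²) = 0. At (u, v) = (-4*pi/5, 3): K = 0.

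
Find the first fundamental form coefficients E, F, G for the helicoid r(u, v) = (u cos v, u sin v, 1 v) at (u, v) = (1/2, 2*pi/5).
E = 1;  F = 0;  G = 5/4

Partials: r_u = (cos(v), sin(v), 0), r_v = (-u*sin(v), u*cos(v), 1). As functions of (u, v):
  E = r_u · r_u = 1,
  F = r_u · r_v = 0,
  G = r_v · r_v = u^2 + 1.
Evaluating at (u, v) = (1/2, 2*pi/5): E = 1, F = 0, G = 5/4.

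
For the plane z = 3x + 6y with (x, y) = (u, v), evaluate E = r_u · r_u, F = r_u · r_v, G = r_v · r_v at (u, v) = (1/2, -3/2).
E = 10;  F = 18;  G = 37

Partials: r_u = (1, 0, 3), r_v = (0, 1, 6). As functions of (u, v):
  E = r_u · r_u = 10,
  F = r_u · r_v = 18,
  G = r_v · r_v = 37.
Evaluating at (u, v) = (1/2, -3/2): E = 10, F = 18, G = 37.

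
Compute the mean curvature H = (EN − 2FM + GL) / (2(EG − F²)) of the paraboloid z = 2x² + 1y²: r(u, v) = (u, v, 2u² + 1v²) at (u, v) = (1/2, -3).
H = 79*sqrt(41)/1681

With E = 16*u^2 + 1, F = 8*u*v, G = 4*v^2 + 1, L = 4/sqrt(16*u^2 + 4*v^2 + 1), M = 0, N = 2/sqrt(16*u^2 + 4*v^2 + 1), assemble
  H = (EN − 2FM + GL) / (2(EG − F²)) = (16*u^2 + 8*v^2 + 3)/(16*u^2 + 4*v^2 + 1)^(3/2).
At (u, v) = (1/2, -3): H = 79*sqrt(41)/1681.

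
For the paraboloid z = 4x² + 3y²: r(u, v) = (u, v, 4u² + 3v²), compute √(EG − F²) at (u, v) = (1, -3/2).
√(EG − F²)|_{(1, -3/2)} = sqrt(146)

E = 64*u^2 + 1, F = 48*u*v, G = 36*v^2 + 1; EG − F² = 64*u^2 + 36*v^2 + 1; √(EG − F²) = sqrt(64*u^2 + 36*v^2 + 1). At the given point: sqrt(146).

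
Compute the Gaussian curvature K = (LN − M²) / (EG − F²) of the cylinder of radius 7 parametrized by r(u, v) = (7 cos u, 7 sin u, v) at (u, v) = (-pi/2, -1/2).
K = 0

Coefficients of the first fundamental form: E = 49, F = 0, G = 1.
Coefficients of the second fundamental form: L = -7, M = 0, N = 0.
Assemble K = (LN − M²)/(EG − F²) = 0. At (u, v) = (-pi/2, -1/2): K = 0.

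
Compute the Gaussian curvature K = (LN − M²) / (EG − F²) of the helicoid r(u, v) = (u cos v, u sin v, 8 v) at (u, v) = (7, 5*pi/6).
K = -64/12769

Coefficients of the first fundamental form: E = 1, F = 0, G = u^2 + 64.
Coefficients of the second fundamental form: L = 0, M = -8/sqrt(u^2 + 64), N = 0.
Assemble K = (LN − M²)/(EG − F²) = -64/(u^2 + 64)^2. At (u, v) = (7, 5*pi/6): K = -64/12769.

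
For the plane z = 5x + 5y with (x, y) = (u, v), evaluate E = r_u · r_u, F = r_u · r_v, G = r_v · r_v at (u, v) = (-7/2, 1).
E = 26;  F = 25;  G = 26

Partials: r_u = (1, 0, 5), r_v = (0, 1, 5). As functions of (u, v):
  E = r_u · r_u = 26,
  F = r_u · r_v = 25,
  G = r_v · r_v = 26.
Evaluating at (u, v) = (-7/2, 1): E = 26, F = 25, G = 26.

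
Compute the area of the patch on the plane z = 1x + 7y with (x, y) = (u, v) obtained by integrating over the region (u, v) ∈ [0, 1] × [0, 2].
Area = 2*sqrt(51)

Area = ∫∫ √(EG − F²) du dv with √(EG − F²) = sqrt(51). Integrating over [0, 1] × [0, 2] gives 2*sqrt(51).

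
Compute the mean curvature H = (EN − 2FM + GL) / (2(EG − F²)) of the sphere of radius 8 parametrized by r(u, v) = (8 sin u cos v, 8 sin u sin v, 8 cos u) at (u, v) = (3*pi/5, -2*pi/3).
H = -1/8

With E = 64, F = 0, G = 64*sin(u)^2, L = -8*sin(u)/Abs(sin(u)), M = 0, N = -8*sin(u)^3/Abs(sin(u)), assemble
  H = (EN − 2FM + GL) / (2(EG − F²)) = -sin(u)/(8*Abs(sin(u))).
At (u, v) = (3*pi/5, -2*pi/3): H = -1/8.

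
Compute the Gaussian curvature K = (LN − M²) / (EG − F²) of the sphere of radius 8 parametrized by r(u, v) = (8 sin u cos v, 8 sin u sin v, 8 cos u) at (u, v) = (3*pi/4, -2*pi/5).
K = 1/64

Coefficients of the first fundamental form: E = 64, F = 0, G = 64*sin(u)^2.
Coefficients of the second fundamental form: L = -8*sin(u)/Abs(sin(u)), M = 0, N = -8*sin(u)^3/Abs(sin(u)).
Assemble K = (LN − M²)/(EG − F²) = 1/64. At (u, v) = (3*pi/4, -2*pi/5): K = 1/64.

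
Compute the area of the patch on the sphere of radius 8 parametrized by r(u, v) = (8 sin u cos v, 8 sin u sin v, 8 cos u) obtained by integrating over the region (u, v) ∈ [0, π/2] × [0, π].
Area = 64*pi

Area = ∫∫ √(EG − F²) du dv with √(EG − F²) = 64*Abs(sin(u)). Integrating over [0, π/2] × [0, π] gives 64*pi.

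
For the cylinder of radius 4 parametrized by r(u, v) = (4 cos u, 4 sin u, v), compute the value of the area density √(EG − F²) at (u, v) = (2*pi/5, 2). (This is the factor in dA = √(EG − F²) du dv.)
√(EG − F²)|_{(2*pi/5, 2)} = 4

E = 16, F = 0, G = 1, so EG − F² = 16. Taking the positive square root: √(EG − F²) = 4. At (u, v) = (2*pi/5, 2): 4.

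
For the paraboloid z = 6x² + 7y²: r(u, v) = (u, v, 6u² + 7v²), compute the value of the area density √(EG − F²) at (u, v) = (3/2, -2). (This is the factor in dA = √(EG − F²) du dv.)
√(EG − F²)|_{(3/2, -2)} = sqrt(1109)

E = 144*u^2 + 1, F = 168*u*v, G = 196*v^2 + 1, so EG − F² = 144*u^2 + 196*v^2 + 1. Taking the positive square root: √(EG − F²) = sqrt(144*u^2 + 196*v^2 + 1). At (u, v) = (3/2, -2): sqrt(1109).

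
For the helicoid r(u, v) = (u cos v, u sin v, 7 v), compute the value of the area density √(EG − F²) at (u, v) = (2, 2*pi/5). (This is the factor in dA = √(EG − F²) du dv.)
√(EG − F²)|_{(2, 2*pi/5)} = sqrt(53)

E = 1, F = 0, G = u^2 + 49, so EG − F² = u^2 + 49. Taking the positive square root: √(EG − F²) = sqrt(u^2 + 49). At (u, v) = (2, 2*pi/5): sqrt(53).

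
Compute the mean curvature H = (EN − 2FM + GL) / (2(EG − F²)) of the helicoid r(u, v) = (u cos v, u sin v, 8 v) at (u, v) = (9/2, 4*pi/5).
H = 0

With E = 1, F = 0, G = u^2 + 64, L = 0, M = -8/sqrt(u^2 + 64), N = 0, assemble
  H = (EN − 2FM + GL) / (2(EG − F²)) = 0.
At (u, v) = (9/2, 4*pi/5): H = 0.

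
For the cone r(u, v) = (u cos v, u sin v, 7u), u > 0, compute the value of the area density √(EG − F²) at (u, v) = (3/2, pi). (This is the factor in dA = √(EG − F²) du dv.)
√(EG − F²)|_{(3/2, pi)} = 15*sqrt(2)/2

E = 50, F = 0, G = u^2, so EG − F² = 50*u^2. Taking the positive square root: √(EG − F²) = 5*sqrt(2)*Abs(u). At (u, v) = (3/2, pi): 15*sqrt(2)/2.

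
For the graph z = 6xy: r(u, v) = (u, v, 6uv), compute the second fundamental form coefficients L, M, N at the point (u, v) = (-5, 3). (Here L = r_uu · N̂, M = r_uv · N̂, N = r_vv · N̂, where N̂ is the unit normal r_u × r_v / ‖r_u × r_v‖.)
L = 0;  M = 6/35;  N = 0

Compute the unit normal N̂(u, v) = (-6*v/sqrt(36*u^2 + 36*v^2 + 1), -6*u/sqrt(36*u^2 + 36*v^2 + 1), 1/sqrt(36*u^2 + 36*v^2 + 1)), and the second partials r_uu, r_uv, r_vv. Take dot products:
  L(u, v) = r_uu · N̂ = 0,
  M(u, v) = r_uv · N̂ = 6/sqrt(36*u^2 + 36*v^2 + 1),
  N(u, v) = r_vv · N̂ = 0.
Evaluating at (u, v) = (-5, 3):
  L = 0, M = 6/35, N = 0.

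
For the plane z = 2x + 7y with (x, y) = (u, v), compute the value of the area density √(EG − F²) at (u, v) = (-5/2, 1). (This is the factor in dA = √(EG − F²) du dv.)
√(EG − F²)|_{(-5/2, 1)} = 3*sqrt(6)

E = 5, F = 14, G = 50, so EG − F² = 54. Taking the positive square root: √(EG − F²) = 3*sqrt(6). At (u, v) = (-5/2, 1): 3*sqrt(6).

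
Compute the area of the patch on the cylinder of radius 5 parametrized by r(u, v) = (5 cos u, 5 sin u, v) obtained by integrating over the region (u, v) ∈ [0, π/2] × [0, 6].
Area = 15*pi

Area = ∫∫ √(EG − F²) du dv with √(EG − F²) = 5. Integrating over [0, π/2] × [0, 6] gives 15*pi.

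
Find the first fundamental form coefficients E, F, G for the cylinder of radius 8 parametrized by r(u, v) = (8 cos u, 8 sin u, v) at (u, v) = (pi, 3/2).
E = 64;  F = 0;  G = 1

Partials: r_u = (-8*sin(u), 8*cos(u), 0), r_v = (0, 0, 1). As functions of (u, v):
  E = r_u · r_u = 64,
  F = r_u · r_v = 0,
  G = r_v · r_v = 1.
Evaluating at (u, v) = (pi, 3/2): E = 64, F = 0, G = 1.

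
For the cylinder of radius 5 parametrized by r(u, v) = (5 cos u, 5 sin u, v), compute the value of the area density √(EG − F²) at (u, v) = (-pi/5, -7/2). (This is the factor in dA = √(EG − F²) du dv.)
√(EG − F²)|_{(-pi/5, -7/2)} = 5

E = 25, F = 0, G = 1, so EG − F² = 25. Taking the positive square root: √(EG − F²) = 5. At (u, v) = (-pi/5, -7/2): 5.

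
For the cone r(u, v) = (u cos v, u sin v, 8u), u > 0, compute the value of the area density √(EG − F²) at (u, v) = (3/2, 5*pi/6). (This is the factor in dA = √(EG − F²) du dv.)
√(EG − F²)|_{(3/2, 5*pi/6)} = 3*sqrt(65)/2

E = 65, F = 0, G = u^2, so EG − F² = 65*u^2. Taking the positive square root: √(EG − F²) = sqrt(65)*Abs(u). At (u, v) = (3/2, 5*pi/6): 3*sqrt(65)/2.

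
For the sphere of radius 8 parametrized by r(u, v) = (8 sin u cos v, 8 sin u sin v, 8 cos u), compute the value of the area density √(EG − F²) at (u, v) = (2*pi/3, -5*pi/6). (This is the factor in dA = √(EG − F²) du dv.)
√(EG − F²)|_{(2*pi/3, -5*pi/6)} = 32*sqrt(3)

E = 64, F = 0, G = 64*sin(u)^2, so EG − F² = 4096*sin(u)^2. Taking the positive square root: √(EG − F²) = 64*Abs(sin(u)). At (u, v) = (2*pi/3, -5*pi/6): 32*sqrt(3).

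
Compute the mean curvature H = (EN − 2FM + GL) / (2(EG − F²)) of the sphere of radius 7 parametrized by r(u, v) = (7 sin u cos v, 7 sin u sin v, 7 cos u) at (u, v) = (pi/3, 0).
H = -1/7

With E = 49, F = 0, G = 49*sin(u)^2, L = -7*sin(u)/Abs(sin(u)), M = 0, N = -7*sin(u)^3/Abs(sin(u)), assemble
  H = (EN − 2FM + GL) / (2(EG − F²)) = -sin(u)/(7*Abs(sin(u))).
At (u, v) = (pi/3, 0): H = -1/7.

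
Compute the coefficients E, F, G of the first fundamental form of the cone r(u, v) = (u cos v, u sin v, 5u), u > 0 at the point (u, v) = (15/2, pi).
E = 26;  F = 0;  G = 225/4

Partials: r_u = (cos(v), sin(v), 5), r_v = (-u*sin(v), u*cos(v), 0). As functions of (u, v):
  E = r_u · r_u = 26,
  F = r_u · r_v = 0,
  G = r_v · r_v = u^2.
Evaluating at (u, v) = (15/2, pi): E = 26, F = 0, G = 225/4.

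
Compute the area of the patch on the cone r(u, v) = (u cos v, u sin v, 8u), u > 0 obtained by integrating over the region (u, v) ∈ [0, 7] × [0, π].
Area = 49*sqrt(65)*pi/2

Area = ∫∫ √(EG − F²) du dv with √(EG − F²) = sqrt(65)*Abs(u). Integrating over [0, 7] × [0, π] gives 49*sqrt(65)*pi/2.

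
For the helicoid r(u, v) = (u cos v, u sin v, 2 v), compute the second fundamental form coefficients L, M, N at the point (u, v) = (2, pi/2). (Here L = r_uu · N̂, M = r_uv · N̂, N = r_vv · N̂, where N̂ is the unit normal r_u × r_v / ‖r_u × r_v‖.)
L = 0;  M = -sqrt(2)/2;  N = 0

Compute the unit normal N̂(u, v) = (2*sin(v)/sqrt(u^2 + 4), -2*cos(v)/sqrt(u^2 + 4), u/sqrt(u^2 + 4)), and the second partials r_uu, r_uv, r_vv. Take dot products:
  L(u, v) = r_uu · N̂ = 0,
  M(u, v) = r_uv · N̂ = -2/sqrt(u^2 + 4),
  N(u, v) = r_vv · N̂ = 0.
Evaluating at (u, v) = (2, pi/2):
  L = 0, M = -sqrt(2)/2, N = 0.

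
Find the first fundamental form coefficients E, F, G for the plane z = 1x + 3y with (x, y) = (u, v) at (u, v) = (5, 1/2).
E = 2;  F = 3;  G = 10

Partials: r_u = (1, 0, 1), r_v = (0, 1, 3). As functions of (u, v):
  E = r_u · r_u = 2,
  F = r_u · r_v = 3,
  G = r_v · r_v = 10.
Evaluating at (u, v) = (5, 1/2): E = 2, F = 3, G = 10.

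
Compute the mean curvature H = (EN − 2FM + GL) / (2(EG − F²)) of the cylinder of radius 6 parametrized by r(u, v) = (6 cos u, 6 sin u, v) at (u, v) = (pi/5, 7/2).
H = -1/12

With E = 36, F = 0, G = 1, L = -6, M = 0, N = 0, assemble
  H = (EN − 2FM + GL) / (2(EG − F²)) = -1/12.
At (u, v) = (pi/5, 7/2): H = -1/12.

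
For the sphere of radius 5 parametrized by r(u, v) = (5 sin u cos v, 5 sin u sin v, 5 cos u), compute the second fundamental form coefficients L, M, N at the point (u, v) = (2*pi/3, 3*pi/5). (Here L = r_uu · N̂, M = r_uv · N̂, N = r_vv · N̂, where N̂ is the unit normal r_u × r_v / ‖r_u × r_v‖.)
L = -5;  M = 0;  N = -15/4

Compute the unit normal N̂(u, v) = (sin(u)^2*cos(v)/Abs(sin(u)), sin(u)^2*sin(v)/Abs(sin(u)), sin(2*u)/(2*Abs(sin(u)))), and the second partials r_uu, r_uv, r_vv. Take dot products:
  L(u, v) = r_uu · N̂ = -5*sin(u)/Abs(sin(u)),
  M(u, v) = r_uv · N̂ = 0,
  N(u, v) = r_vv · N̂ = -5*sin(u)^3/Abs(sin(u)).
Evaluating at (u, v) = (2*pi/3, 3*pi/5):
  L = -5, M = 0, N = -15/4.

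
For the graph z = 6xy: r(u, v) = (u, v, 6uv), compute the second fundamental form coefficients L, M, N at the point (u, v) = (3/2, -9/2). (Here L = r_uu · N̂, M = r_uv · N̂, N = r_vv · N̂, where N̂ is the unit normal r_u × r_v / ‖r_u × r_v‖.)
L = 0;  M = 6*sqrt(811)/811;  N = 0

Compute the unit normal N̂(u, v) = (-6*v/sqrt(36*u^2 + 36*v^2 + 1), -6*u/sqrt(36*u^2 + 36*v^2 + 1), 1/sqrt(36*u^2 + 36*v^2 + 1)), and the second partials r_uu, r_uv, r_vv. Take dot products:
  L(u, v) = r_uu · N̂ = 0,
  M(u, v) = r_uv · N̂ = 6/sqrt(36*u^2 + 36*v^2 + 1),
  N(u, v) = r_vv · N̂ = 0.
Evaluating at (u, v) = (3/2, -9/2):
  L = 0, M = 6*sqrt(811)/811, N = 0.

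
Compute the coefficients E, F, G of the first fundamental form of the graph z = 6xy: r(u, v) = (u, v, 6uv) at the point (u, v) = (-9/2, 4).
E = 577;  F = -648;  G = 730

Partials: r_u = (1, 0, 6*v), r_v = (0, 1, 6*u). As functions of (u, v):
  E = r_u · r_u = 36*v^2 + 1,
  F = r_u · r_v = 36*u*v,
  G = r_v · r_v = 36*u^2 + 1.
Evaluating at (u, v) = (-9/2, 4): E = 577, F = -648, G = 730.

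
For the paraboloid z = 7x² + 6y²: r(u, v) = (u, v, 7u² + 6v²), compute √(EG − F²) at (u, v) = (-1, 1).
√(EG − F²)|_{(-1, 1)} = sqrt(341)

E = 196*u^2 + 1, F = 168*u*v, G = 144*v^2 + 1; EG − F² = 196*u^2 + 144*v^2 + 1; √(EG − F²) = sqrt(196*u^2 + 144*v^2 + 1). At the given point: sqrt(341).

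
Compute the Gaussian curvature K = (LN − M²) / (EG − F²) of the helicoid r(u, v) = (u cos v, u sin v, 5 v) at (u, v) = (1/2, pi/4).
K = -400/10201

Coefficients of the first fundamental form: E = 1, F = 0, G = u^2 + 25.
Coefficients of the second fundamental form: L = 0, M = -5/sqrt(u^2 + 25), N = 0.
Assemble K = (LN − M²)/(EG − F²) = -25/(u^2 + 25)^2. At (u, v) = (1/2, pi/4): K = -400/10201.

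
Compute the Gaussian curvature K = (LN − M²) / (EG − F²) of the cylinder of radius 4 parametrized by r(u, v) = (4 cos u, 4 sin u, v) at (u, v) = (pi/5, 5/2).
K = 0

Coefficients of the first fundamental form: E = 16, F = 0, G = 1.
Coefficients of the second fundamental form: L = -4, M = 0, N = 0.
Assemble K = (LN − M²)/(EG − F²) = 0. At (u, v) = (pi/5, 5/2): K = 0.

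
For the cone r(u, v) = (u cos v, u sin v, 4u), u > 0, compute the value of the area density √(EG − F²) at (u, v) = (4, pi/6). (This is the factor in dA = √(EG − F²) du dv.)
√(EG − F²)|_{(4, pi/6)} = 4*sqrt(17)

E = 17, F = 0, G = u^2, so EG − F² = 17*u^2. Taking the positive square root: √(EG − F²) = sqrt(17)*Abs(u). At (u, v) = (4, pi/6): 4*sqrt(17).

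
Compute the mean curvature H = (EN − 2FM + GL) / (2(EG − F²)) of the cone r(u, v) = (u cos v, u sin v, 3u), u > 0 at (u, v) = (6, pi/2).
H = sqrt(10)/40

With E = 10, F = 0, G = u^2, L = 0, M = 0, N = 3*sqrt(10)*u^2/(10*Abs(u)), assemble
  H = (EN − 2FM + GL) / (2(EG − F²)) = 3*sqrt(10)/(20*Abs(u)).
At (u, v) = (6, pi/2): H = sqrt(10)/40.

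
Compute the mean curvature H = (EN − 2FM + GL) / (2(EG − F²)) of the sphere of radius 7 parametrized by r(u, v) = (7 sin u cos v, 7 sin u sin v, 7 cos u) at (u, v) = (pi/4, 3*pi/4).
H = -1/7

With E = 49, F = 0, G = 49*sin(u)^2, L = -7*sin(u)/Abs(sin(u)), M = 0, N = -7*sin(u)^3/Abs(sin(u)), assemble
  H = (EN − 2FM + GL) / (2(EG − F²)) = -sin(u)/(7*Abs(sin(u))).
At (u, v) = (pi/4, 3*pi/4): H = -1/7.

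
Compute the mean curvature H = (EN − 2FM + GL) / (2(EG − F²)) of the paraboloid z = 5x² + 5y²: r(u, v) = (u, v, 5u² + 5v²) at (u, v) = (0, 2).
H = 2010*sqrt(401)/160801

With E = 100*u^2 + 1, F = 100*u*v, G = 100*v^2 + 1, L = 10/sqrt(100*u^2 + 100*v^2 + 1), M = 0, N = 10/sqrt(100*u^2 + 100*v^2 + 1), assemble
  H = (EN − 2FM + GL) / (2(EG − F²)) = 10*(50*u^2 + 50*v^2 + 1)/(100*u^2 + 100*v^2 + 1)^(3/2).
At (u, v) = (0, 2): H = 2010*sqrt(401)/160801.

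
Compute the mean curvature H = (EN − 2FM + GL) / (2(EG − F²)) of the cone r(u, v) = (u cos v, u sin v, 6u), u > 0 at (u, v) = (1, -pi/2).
H = 3*sqrt(37)/37

With E = 37, F = 0, G = u^2, L = 0, M = 0, N = 6*sqrt(37)*u^2/(37*Abs(u)), assemble
  H = (EN − 2FM + GL) / (2(EG − F²)) = 3*sqrt(37)/(37*Abs(u)).
At (u, v) = (1, -pi/2): H = 3*sqrt(37)/37.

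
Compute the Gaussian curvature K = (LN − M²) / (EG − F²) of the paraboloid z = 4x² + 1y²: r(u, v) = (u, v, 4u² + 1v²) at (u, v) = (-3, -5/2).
K = 4/90601

Coefficients of the first fundamental form: E = 64*u^2 + 1, F = 16*u*v, G = 4*v^2 + 1.
Coefficients of the second fundamental form: L = 8/sqrt(64*u^2 + 4*v^2 + 1), M = 0, N = 2/sqrt(64*u^2 + 4*v^2 + 1).
Assemble K = (LN − M²)/(EG − F²) = 16/(4096*u^4 + 512*u^2*v^2 + 128*u^2 + 16*v^4 + 8*v^2 + 1). At (u, v) = (-3, -5/2): K = 4/90601.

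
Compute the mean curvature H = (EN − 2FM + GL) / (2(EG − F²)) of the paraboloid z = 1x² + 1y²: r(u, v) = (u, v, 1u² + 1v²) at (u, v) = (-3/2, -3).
H = 47*sqrt(46)/2116

With E = 4*u^2 + 1, F = 4*u*v, G = 4*v^2 + 1, L = 2/sqrt(4*u^2 + 4*v^2 + 1), M = 0, N = 2/sqrt(4*u^2 + 4*v^2 + 1), assemble
  H = (EN − 2FM + GL) / (2(EG − F²)) = 2*(2*u^2 + 2*v^2 + 1)/(4*u^2 + 4*v^2 + 1)^(3/2).
At (u, v) = (-3/2, -3): H = 47*sqrt(46)/2116.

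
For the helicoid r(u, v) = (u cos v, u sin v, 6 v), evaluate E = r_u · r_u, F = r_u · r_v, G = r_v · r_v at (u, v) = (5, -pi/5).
E = 1;  F = 0;  G = 61

Partials: r_u = (cos(v), sin(v), 0), r_v = (-u*sin(v), u*cos(v), 6). As functions of (u, v):
  E = r_u · r_u = 1,
  F = r_u · r_v = 0,
  G = r_v · r_v = u^2 + 36.
Evaluating at (u, v) = (5, -pi/5): E = 1, F = 0, G = 61.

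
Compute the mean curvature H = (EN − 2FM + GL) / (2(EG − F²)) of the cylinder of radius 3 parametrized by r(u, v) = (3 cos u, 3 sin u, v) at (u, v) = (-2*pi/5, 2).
H = -1/6

With E = 9, F = 0, G = 1, L = -3, M = 0, N = 0, assemble
  H = (EN − 2FM + GL) / (2(EG − F²)) = -1/6.
At (u, v) = (-2*pi/5, 2): H = -1/6.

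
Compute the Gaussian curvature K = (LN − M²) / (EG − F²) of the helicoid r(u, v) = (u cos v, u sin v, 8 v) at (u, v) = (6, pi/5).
K = -4/625

Coefficients of the first fundamental form: E = 1, F = 0, G = u^2 + 64.
Coefficients of the second fundamental form: L = 0, M = -8/sqrt(u^2 + 64), N = 0.
Assemble K = (LN − M²)/(EG − F²) = -64/(u^2 + 64)^2. At (u, v) = (6, pi/5): K = -4/625.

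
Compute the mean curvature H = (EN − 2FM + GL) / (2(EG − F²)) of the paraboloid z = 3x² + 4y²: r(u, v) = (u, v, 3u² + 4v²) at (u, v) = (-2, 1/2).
H = 631*sqrt(161)/25921

With E = 36*u^2 + 1, F = 48*u*v, G = 64*v^2 + 1, L = 6/sqrt(36*u^2 + 64*v^2 + 1), M = 0, N = 8/sqrt(36*u^2 + 64*v^2 + 1), assemble
  H = (EN − 2FM + GL) / (2(EG − F²)) = (144*u^2 + 192*v^2 + 7)/(36*u^2 + 64*v^2 + 1)^(3/2).
At (u, v) = (-2, 1/2): H = 631*sqrt(161)/25921.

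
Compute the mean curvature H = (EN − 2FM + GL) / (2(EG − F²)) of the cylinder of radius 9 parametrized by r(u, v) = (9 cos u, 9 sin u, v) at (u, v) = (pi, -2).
H = -1/18

With E = 81, F = 0, G = 1, L = -9, M = 0, N = 0, assemble
  H = (EN − 2FM + GL) / (2(EG − F²)) = -1/18.
At (u, v) = (pi, -2): H = -1/18.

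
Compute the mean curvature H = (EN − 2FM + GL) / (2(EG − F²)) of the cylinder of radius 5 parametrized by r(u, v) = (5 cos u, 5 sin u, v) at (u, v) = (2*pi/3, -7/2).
H = -1/10

With E = 25, F = 0, G = 1, L = -5, M = 0, N = 0, assemble
  H = (EN − 2FM + GL) / (2(EG − F²)) = -1/10.
At (u, v) = (2*pi/3, -7/2): H = -1/10.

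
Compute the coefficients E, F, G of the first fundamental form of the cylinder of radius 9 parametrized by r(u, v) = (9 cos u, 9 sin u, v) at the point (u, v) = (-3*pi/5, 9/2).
E = 81;  F = 0;  G = 1

Partials: r_u = (-9*sin(u), 9*cos(u), 0), r_v = (0, 0, 1). As functions of (u, v):
  E = r_u · r_u = 81,
  F = r_u · r_v = 0,
  G = r_v · r_v = 1.
Evaluating at (u, v) = (-3*pi/5, 9/2): E = 81, F = 0, G = 1.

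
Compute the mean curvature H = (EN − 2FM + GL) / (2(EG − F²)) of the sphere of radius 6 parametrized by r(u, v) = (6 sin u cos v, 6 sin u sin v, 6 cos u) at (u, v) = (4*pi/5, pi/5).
H = -1/6

With E = 36, F = 0, G = 36*sin(u)^2, L = -6*sin(u)/Abs(sin(u)), M = 0, N = -6*sin(u)^3/Abs(sin(u)), assemble
  H = (EN − 2FM + GL) / (2(EG − F²)) = -sin(u)/(6*Abs(sin(u))).
At (u, v) = (4*pi/5, pi/5): H = -1/6.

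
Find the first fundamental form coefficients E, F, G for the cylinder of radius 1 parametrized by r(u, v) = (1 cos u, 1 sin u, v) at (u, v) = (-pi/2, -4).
E = 1;  F = 0;  G = 1

Partials: r_u = (-sin(u), cos(u), 0), r_v = (0, 0, 1). As functions of (u, v):
  E = r_u · r_u = 1,
  F = r_u · r_v = 0,
  G = r_v · r_v = 1.
Evaluating at (u, v) = (-pi/2, -4): E = 1, F = 0, G = 1.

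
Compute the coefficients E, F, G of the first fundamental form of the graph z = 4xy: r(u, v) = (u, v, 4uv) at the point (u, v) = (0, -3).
E = 145;  F = 0;  G = 1

Partials: r_u = (1, 0, 4*v), r_v = (0, 1, 4*u). As functions of (u, v):
  E = r_u · r_u = 16*v^2 + 1,
  F = r_u · r_v = 16*u*v,
  G = r_v · r_v = 16*u^2 + 1.
Evaluating at (u, v) = (0, -3): E = 145, F = 0, G = 1.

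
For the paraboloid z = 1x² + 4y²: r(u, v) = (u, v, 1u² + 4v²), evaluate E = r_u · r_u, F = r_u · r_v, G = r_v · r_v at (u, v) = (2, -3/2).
E = 17;  F = -48;  G = 145

Partials: r_u = (1, 0, 2*u), r_v = (0, 1, 8*v). As functions of (u, v):
  E = r_u · r_u = 4*u^2 + 1,
  F = r_u · r_v = 16*u*v,
  G = r_v · r_v = 64*v^2 + 1.
Evaluating at (u, v) = (2, -3/2): E = 17, F = -48, G = 145.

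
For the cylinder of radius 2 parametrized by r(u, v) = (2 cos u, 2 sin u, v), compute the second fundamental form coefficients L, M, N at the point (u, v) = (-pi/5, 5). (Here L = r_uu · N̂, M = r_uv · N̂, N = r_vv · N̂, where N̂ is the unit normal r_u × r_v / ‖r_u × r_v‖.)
L = -2;  M = 0;  N = 0

Compute the unit normal N̂(u, v) = (cos(u), sin(u), 0), and the second partials r_uu, r_uv, r_vv. Take dot products:
  L(u, v) = r_uu · N̂ = -2,
  M(u, v) = r_uv · N̂ = 0,
  N(u, v) = r_vv · N̂ = 0.
Evaluating at (u, v) = (-pi/5, 5):
  L = -2, M = 0, N = 0.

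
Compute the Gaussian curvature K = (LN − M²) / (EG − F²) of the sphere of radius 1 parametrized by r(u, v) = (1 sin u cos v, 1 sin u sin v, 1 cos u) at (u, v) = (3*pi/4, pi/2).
K = 1

Coefficients of the first fundamental form: E = 1, F = 0, G = sin(u)^2.
Coefficients of the second fundamental form: L = -sin(u)/Abs(sin(u)), M = 0, N = -sin(u)^3/Abs(sin(u)).
Assemble K = (LN − M²)/(EG − F²) = 1. At (u, v) = (3*pi/4, pi/2): K = 1.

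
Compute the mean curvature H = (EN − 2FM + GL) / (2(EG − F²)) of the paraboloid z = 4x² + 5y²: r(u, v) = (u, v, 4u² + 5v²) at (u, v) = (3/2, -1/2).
H = 829*sqrt(170)/28900

With E = 64*u^2 + 1, F = 80*u*v, G = 100*v^2 + 1, L = 8/sqrt(64*u^2 + 100*v^2 + 1), M = 0, N = 10/sqrt(64*u^2 + 100*v^2 + 1), assemble
  H = (EN − 2FM + GL) / (2(EG − F²)) = (320*u^2 + 400*v^2 + 9)/(64*u^2 + 100*v^2 + 1)^(3/2).
At (u, v) = (3/2, -1/2): H = 829*sqrt(170)/28900.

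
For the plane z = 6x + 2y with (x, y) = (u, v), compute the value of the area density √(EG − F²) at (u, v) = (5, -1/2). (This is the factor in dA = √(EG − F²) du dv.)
√(EG − F²)|_{(5, -1/2)} = sqrt(41)

E = 37, F = 12, G = 5, so EG − F² = 41. Taking the positive square root: √(EG − F²) = sqrt(41). At (u, v) = (5, -1/2): sqrt(41).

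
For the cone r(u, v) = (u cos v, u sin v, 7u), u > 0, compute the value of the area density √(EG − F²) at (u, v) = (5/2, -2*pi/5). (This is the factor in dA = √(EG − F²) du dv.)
√(EG − F²)|_{(5/2, -2*pi/5)} = 25*sqrt(2)/2

E = 50, F = 0, G = u^2, so EG − F² = 50*u^2. Taking the positive square root: √(EG − F²) = 5*sqrt(2)*Abs(u). At (u, v) = (5/2, -2*pi/5): 25*sqrt(2)/2.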